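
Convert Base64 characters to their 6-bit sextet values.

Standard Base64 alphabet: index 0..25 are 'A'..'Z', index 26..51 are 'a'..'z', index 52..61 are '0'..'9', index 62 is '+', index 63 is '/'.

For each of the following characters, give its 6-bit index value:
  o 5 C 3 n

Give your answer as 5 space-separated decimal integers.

'o': a..z range, 26 + ord('o') − ord('a') = 40
'5': 0..9 range, 52 + ord('5') − ord('0') = 57
'C': A..Z range, ord('C') − ord('A') = 2
'3': 0..9 range, 52 + ord('3') − ord('0') = 55
'n': a..z range, 26 + ord('n') − ord('a') = 39

Answer: 40 57 2 55 39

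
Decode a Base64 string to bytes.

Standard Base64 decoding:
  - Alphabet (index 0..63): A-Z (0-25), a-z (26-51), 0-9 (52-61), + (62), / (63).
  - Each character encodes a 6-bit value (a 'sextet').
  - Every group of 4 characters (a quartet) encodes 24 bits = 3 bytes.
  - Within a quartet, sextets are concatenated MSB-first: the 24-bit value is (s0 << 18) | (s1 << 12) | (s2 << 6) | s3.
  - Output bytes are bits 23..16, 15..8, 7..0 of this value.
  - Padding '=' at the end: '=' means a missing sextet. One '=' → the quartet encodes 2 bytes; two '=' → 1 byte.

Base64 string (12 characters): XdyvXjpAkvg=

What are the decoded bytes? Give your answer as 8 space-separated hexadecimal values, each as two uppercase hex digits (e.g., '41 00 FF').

After char 0 ('X'=23): chars_in_quartet=1 acc=0x17 bytes_emitted=0
After char 1 ('d'=29): chars_in_quartet=2 acc=0x5DD bytes_emitted=0
After char 2 ('y'=50): chars_in_quartet=3 acc=0x17772 bytes_emitted=0
After char 3 ('v'=47): chars_in_quartet=4 acc=0x5DDCAF -> emit 5D DC AF, reset; bytes_emitted=3
After char 4 ('X'=23): chars_in_quartet=1 acc=0x17 bytes_emitted=3
After char 5 ('j'=35): chars_in_quartet=2 acc=0x5E3 bytes_emitted=3
After char 6 ('p'=41): chars_in_quartet=3 acc=0x178E9 bytes_emitted=3
After char 7 ('A'=0): chars_in_quartet=4 acc=0x5E3A40 -> emit 5E 3A 40, reset; bytes_emitted=6
After char 8 ('k'=36): chars_in_quartet=1 acc=0x24 bytes_emitted=6
After char 9 ('v'=47): chars_in_quartet=2 acc=0x92F bytes_emitted=6
After char 10 ('g'=32): chars_in_quartet=3 acc=0x24BE0 bytes_emitted=6
Padding '=': partial quartet acc=0x24BE0 -> emit 92 F8; bytes_emitted=8

Answer: 5D DC AF 5E 3A 40 92 F8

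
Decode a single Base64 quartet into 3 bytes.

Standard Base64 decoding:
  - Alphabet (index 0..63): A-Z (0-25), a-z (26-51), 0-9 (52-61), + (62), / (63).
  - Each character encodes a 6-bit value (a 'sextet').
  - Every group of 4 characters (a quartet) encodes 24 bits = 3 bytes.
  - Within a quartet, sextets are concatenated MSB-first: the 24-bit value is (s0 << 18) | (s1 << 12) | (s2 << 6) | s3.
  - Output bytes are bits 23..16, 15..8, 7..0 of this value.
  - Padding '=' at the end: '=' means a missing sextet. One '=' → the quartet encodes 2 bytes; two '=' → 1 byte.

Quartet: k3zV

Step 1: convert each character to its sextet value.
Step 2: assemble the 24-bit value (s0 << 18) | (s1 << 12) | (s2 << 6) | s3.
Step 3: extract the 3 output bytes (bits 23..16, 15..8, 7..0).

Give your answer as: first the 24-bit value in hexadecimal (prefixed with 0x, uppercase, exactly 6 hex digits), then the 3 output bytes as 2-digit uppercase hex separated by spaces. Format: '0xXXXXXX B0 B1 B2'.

Sextets: k=36, 3=55, z=51, V=21
24-bit: (36<<18) | (55<<12) | (51<<6) | 21
      = 0x900000 | 0x037000 | 0x000CC0 | 0x000015
      = 0x937CD5
Bytes: (v>>16)&0xFF=93, (v>>8)&0xFF=7C, v&0xFF=D5

Answer: 0x937CD5 93 7C D5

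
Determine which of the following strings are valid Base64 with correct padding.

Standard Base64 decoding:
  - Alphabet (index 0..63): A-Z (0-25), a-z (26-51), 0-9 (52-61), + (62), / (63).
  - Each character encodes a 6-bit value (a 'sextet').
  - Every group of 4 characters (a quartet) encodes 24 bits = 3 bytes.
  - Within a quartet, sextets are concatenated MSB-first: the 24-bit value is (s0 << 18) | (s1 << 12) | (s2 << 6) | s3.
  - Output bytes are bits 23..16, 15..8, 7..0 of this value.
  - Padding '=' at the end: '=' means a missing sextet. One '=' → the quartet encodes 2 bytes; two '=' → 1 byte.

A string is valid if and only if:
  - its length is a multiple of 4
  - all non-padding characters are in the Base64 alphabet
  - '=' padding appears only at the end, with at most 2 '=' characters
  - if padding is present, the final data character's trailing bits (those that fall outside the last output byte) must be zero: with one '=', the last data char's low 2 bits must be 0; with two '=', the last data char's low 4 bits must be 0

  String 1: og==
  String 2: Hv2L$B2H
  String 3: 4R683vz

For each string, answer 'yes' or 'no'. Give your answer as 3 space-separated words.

Answer: yes no no

Derivation:
String 1: 'og==' → valid
String 2: 'Hv2L$B2H' → invalid (bad char(s): ['$'])
String 3: '4R683vz' → invalid (len=7 not mult of 4)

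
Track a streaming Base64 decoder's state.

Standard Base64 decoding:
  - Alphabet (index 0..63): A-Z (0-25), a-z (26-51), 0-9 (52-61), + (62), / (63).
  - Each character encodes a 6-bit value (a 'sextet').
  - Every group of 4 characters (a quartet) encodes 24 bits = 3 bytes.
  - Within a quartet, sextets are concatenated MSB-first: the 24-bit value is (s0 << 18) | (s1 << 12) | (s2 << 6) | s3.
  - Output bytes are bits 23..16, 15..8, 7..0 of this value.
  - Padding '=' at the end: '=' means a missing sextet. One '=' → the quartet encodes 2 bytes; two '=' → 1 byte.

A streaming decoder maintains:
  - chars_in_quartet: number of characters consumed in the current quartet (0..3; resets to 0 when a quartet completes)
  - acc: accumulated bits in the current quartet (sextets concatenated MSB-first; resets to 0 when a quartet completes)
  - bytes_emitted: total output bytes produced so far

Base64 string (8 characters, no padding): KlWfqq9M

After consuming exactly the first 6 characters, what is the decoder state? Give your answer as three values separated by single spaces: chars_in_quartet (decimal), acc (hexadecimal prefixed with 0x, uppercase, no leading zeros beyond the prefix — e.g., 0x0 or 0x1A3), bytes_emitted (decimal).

After char 0 ('K'=10): chars_in_quartet=1 acc=0xA bytes_emitted=0
After char 1 ('l'=37): chars_in_quartet=2 acc=0x2A5 bytes_emitted=0
After char 2 ('W'=22): chars_in_quartet=3 acc=0xA956 bytes_emitted=0
After char 3 ('f'=31): chars_in_quartet=4 acc=0x2A559F -> emit 2A 55 9F, reset; bytes_emitted=3
After char 4 ('q'=42): chars_in_quartet=1 acc=0x2A bytes_emitted=3
After char 5 ('q'=42): chars_in_quartet=2 acc=0xAAA bytes_emitted=3

Answer: 2 0xAAA 3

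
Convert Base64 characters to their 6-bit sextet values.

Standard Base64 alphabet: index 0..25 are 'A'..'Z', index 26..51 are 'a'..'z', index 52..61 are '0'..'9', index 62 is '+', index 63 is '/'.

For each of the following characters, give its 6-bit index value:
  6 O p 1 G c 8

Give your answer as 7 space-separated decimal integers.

Answer: 58 14 41 53 6 28 60

Derivation:
'6': 0..9 range, 52 + ord('6') − ord('0') = 58
'O': A..Z range, ord('O') − ord('A') = 14
'p': a..z range, 26 + ord('p') − ord('a') = 41
'1': 0..9 range, 52 + ord('1') − ord('0') = 53
'G': A..Z range, ord('G') − ord('A') = 6
'c': a..z range, 26 + ord('c') − ord('a') = 28
'8': 0..9 range, 52 + ord('8') − ord('0') = 60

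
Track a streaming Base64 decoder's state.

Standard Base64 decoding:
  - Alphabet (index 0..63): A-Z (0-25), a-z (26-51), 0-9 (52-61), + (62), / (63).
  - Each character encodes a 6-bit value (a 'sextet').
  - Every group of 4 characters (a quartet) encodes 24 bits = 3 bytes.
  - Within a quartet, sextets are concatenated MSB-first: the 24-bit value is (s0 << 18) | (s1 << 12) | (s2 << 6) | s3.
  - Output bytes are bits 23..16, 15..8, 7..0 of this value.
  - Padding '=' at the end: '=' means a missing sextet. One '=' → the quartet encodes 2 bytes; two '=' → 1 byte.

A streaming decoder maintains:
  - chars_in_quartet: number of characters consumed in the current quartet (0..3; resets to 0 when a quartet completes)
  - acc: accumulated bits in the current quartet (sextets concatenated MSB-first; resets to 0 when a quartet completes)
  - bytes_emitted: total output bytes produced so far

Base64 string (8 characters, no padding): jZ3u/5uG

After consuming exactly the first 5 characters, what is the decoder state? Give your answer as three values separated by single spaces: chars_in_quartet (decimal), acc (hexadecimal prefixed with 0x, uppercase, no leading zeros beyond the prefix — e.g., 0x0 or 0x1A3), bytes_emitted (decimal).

After char 0 ('j'=35): chars_in_quartet=1 acc=0x23 bytes_emitted=0
After char 1 ('Z'=25): chars_in_quartet=2 acc=0x8D9 bytes_emitted=0
After char 2 ('3'=55): chars_in_quartet=3 acc=0x23677 bytes_emitted=0
After char 3 ('u'=46): chars_in_quartet=4 acc=0x8D9DEE -> emit 8D 9D EE, reset; bytes_emitted=3
After char 4 ('/'=63): chars_in_quartet=1 acc=0x3F bytes_emitted=3

Answer: 1 0x3F 3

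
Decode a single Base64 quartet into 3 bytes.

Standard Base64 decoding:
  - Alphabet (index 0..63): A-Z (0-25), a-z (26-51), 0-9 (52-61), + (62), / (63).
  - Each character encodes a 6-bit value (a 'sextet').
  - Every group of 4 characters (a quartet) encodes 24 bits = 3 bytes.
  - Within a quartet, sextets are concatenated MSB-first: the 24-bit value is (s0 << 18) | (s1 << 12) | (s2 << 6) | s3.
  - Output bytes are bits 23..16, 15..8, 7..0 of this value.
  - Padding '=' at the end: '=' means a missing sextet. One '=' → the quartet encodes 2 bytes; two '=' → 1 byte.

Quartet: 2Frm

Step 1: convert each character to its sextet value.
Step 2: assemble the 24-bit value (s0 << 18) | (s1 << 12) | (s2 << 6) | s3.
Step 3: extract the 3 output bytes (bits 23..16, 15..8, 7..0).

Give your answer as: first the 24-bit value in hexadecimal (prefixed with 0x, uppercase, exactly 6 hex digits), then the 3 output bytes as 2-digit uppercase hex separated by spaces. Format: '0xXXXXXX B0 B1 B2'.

Answer: 0xD85AE6 D8 5A E6

Derivation:
Sextets: 2=54, F=5, r=43, m=38
24-bit: (54<<18) | (5<<12) | (43<<6) | 38
      = 0xD80000 | 0x005000 | 0x000AC0 | 0x000026
      = 0xD85AE6
Bytes: (v>>16)&0xFF=D8, (v>>8)&0xFF=5A, v&0xFF=E6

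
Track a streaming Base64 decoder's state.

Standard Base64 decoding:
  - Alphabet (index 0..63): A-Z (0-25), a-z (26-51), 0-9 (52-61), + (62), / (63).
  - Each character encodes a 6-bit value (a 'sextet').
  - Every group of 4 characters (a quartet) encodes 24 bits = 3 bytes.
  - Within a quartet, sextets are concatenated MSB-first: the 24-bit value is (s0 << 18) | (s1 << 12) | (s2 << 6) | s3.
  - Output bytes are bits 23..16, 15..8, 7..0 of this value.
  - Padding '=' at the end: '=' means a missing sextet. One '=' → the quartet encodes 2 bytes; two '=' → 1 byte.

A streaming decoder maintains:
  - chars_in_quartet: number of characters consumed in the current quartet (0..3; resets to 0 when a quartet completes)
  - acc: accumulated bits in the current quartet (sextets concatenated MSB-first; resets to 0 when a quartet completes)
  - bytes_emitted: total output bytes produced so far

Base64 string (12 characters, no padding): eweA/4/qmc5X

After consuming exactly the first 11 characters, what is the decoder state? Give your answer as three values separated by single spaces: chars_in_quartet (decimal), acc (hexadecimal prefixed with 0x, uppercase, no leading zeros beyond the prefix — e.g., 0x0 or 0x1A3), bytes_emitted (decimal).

Answer: 3 0x26739 6

Derivation:
After char 0 ('e'=30): chars_in_quartet=1 acc=0x1E bytes_emitted=0
After char 1 ('w'=48): chars_in_quartet=2 acc=0x7B0 bytes_emitted=0
After char 2 ('e'=30): chars_in_quartet=3 acc=0x1EC1E bytes_emitted=0
After char 3 ('A'=0): chars_in_quartet=4 acc=0x7B0780 -> emit 7B 07 80, reset; bytes_emitted=3
After char 4 ('/'=63): chars_in_quartet=1 acc=0x3F bytes_emitted=3
After char 5 ('4'=56): chars_in_quartet=2 acc=0xFF8 bytes_emitted=3
After char 6 ('/'=63): chars_in_quartet=3 acc=0x3FE3F bytes_emitted=3
After char 7 ('q'=42): chars_in_quartet=4 acc=0xFF8FEA -> emit FF 8F EA, reset; bytes_emitted=6
After char 8 ('m'=38): chars_in_quartet=1 acc=0x26 bytes_emitted=6
After char 9 ('c'=28): chars_in_quartet=2 acc=0x99C bytes_emitted=6
After char 10 ('5'=57): chars_in_quartet=3 acc=0x26739 bytes_emitted=6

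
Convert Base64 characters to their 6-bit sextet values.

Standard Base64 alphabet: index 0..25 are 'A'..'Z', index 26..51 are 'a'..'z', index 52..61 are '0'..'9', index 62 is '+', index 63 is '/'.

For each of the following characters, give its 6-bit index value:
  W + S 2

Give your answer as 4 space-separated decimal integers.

Answer: 22 62 18 54

Derivation:
'W': A..Z range, ord('W') − ord('A') = 22
'+': index 62
'S': A..Z range, ord('S') − ord('A') = 18
'2': 0..9 range, 52 + ord('2') − ord('0') = 54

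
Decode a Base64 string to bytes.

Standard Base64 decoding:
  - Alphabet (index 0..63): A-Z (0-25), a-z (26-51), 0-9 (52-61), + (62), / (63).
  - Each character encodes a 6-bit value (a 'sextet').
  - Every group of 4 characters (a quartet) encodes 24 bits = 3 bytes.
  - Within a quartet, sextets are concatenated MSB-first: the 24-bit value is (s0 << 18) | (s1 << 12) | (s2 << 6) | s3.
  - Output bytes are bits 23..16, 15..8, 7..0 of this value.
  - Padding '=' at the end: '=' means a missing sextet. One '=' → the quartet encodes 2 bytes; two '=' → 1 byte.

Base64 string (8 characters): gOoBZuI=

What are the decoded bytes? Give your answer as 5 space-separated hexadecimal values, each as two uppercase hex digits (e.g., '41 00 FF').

After char 0 ('g'=32): chars_in_quartet=1 acc=0x20 bytes_emitted=0
After char 1 ('O'=14): chars_in_quartet=2 acc=0x80E bytes_emitted=0
After char 2 ('o'=40): chars_in_quartet=3 acc=0x203A8 bytes_emitted=0
After char 3 ('B'=1): chars_in_quartet=4 acc=0x80EA01 -> emit 80 EA 01, reset; bytes_emitted=3
After char 4 ('Z'=25): chars_in_quartet=1 acc=0x19 bytes_emitted=3
After char 5 ('u'=46): chars_in_quartet=2 acc=0x66E bytes_emitted=3
After char 6 ('I'=8): chars_in_quartet=3 acc=0x19B88 bytes_emitted=3
Padding '=': partial quartet acc=0x19B88 -> emit 66 E2; bytes_emitted=5

Answer: 80 EA 01 66 E2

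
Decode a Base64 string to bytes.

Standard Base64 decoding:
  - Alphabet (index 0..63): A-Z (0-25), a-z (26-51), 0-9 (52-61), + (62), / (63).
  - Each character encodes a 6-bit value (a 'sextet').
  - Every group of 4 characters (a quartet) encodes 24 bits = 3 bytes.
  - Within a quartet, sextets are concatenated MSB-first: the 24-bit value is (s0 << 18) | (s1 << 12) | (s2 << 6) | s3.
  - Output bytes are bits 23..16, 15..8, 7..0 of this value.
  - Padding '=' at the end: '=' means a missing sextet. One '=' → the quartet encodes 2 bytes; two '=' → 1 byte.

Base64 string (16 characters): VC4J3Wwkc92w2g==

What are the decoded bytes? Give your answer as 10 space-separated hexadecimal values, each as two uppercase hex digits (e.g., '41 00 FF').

Answer: 54 2E 09 DD 6C 24 73 DD B0 DA

Derivation:
After char 0 ('V'=21): chars_in_quartet=1 acc=0x15 bytes_emitted=0
After char 1 ('C'=2): chars_in_quartet=2 acc=0x542 bytes_emitted=0
After char 2 ('4'=56): chars_in_quartet=3 acc=0x150B8 bytes_emitted=0
After char 3 ('J'=9): chars_in_quartet=4 acc=0x542E09 -> emit 54 2E 09, reset; bytes_emitted=3
After char 4 ('3'=55): chars_in_quartet=1 acc=0x37 bytes_emitted=3
After char 5 ('W'=22): chars_in_quartet=2 acc=0xDD6 bytes_emitted=3
After char 6 ('w'=48): chars_in_quartet=3 acc=0x375B0 bytes_emitted=3
After char 7 ('k'=36): chars_in_quartet=4 acc=0xDD6C24 -> emit DD 6C 24, reset; bytes_emitted=6
After char 8 ('c'=28): chars_in_quartet=1 acc=0x1C bytes_emitted=6
After char 9 ('9'=61): chars_in_quartet=2 acc=0x73D bytes_emitted=6
After char 10 ('2'=54): chars_in_quartet=3 acc=0x1CF76 bytes_emitted=6
After char 11 ('w'=48): chars_in_quartet=4 acc=0x73DDB0 -> emit 73 DD B0, reset; bytes_emitted=9
After char 12 ('2'=54): chars_in_quartet=1 acc=0x36 bytes_emitted=9
After char 13 ('g'=32): chars_in_quartet=2 acc=0xDA0 bytes_emitted=9
Padding '==': partial quartet acc=0xDA0 -> emit DA; bytes_emitted=10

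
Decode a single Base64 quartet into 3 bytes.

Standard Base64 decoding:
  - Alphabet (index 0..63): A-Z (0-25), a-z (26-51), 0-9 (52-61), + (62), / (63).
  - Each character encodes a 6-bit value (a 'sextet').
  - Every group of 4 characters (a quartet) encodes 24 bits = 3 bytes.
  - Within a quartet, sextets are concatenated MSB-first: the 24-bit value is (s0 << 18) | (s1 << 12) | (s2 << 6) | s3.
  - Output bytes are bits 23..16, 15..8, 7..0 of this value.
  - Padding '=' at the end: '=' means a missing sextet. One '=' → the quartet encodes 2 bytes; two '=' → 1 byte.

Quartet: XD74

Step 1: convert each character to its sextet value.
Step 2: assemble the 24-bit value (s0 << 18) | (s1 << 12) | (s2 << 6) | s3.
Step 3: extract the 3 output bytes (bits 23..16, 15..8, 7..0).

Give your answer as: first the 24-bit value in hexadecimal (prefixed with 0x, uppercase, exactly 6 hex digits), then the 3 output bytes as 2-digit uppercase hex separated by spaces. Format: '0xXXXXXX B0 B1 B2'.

Sextets: X=23, D=3, 7=59, 4=56
24-bit: (23<<18) | (3<<12) | (59<<6) | 56
      = 0x5C0000 | 0x003000 | 0x000EC0 | 0x000038
      = 0x5C3EF8
Bytes: (v>>16)&0xFF=5C, (v>>8)&0xFF=3E, v&0xFF=F8

Answer: 0x5C3EF8 5C 3E F8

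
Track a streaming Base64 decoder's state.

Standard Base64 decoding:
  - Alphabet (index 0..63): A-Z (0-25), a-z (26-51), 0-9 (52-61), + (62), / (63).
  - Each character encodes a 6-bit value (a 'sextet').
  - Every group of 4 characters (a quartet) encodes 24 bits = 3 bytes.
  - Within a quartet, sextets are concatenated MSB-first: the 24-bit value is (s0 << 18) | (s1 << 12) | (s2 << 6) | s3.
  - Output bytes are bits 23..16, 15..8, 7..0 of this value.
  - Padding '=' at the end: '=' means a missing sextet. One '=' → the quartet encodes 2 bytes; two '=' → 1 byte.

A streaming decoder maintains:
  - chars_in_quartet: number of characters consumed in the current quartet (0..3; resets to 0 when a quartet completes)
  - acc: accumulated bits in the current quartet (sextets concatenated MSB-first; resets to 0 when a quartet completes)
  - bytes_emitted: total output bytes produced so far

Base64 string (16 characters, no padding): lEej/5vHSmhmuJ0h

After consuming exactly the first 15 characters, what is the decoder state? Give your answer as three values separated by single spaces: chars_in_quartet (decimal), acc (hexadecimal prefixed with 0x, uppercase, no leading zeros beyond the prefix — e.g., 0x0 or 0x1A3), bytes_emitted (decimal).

After char 0 ('l'=37): chars_in_quartet=1 acc=0x25 bytes_emitted=0
After char 1 ('E'=4): chars_in_quartet=2 acc=0x944 bytes_emitted=0
After char 2 ('e'=30): chars_in_quartet=3 acc=0x2511E bytes_emitted=0
After char 3 ('j'=35): chars_in_quartet=4 acc=0x9447A3 -> emit 94 47 A3, reset; bytes_emitted=3
After char 4 ('/'=63): chars_in_quartet=1 acc=0x3F bytes_emitted=3
After char 5 ('5'=57): chars_in_quartet=2 acc=0xFF9 bytes_emitted=3
After char 6 ('v'=47): chars_in_quartet=3 acc=0x3FE6F bytes_emitted=3
After char 7 ('H'=7): chars_in_quartet=4 acc=0xFF9BC7 -> emit FF 9B C7, reset; bytes_emitted=6
After char 8 ('S'=18): chars_in_quartet=1 acc=0x12 bytes_emitted=6
After char 9 ('m'=38): chars_in_quartet=2 acc=0x4A6 bytes_emitted=6
After char 10 ('h'=33): chars_in_quartet=3 acc=0x129A1 bytes_emitted=6
After char 11 ('m'=38): chars_in_quartet=4 acc=0x4A6866 -> emit 4A 68 66, reset; bytes_emitted=9
After char 12 ('u'=46): chars_in_quartet=1 acc=0x2E bytes_emitted=9
After char 13 ('J'=9): chars_in_quartet=2 acc=0xB89 bytes_emitted=9
After char 14 ('0'=52): chars_in_quartet=3 acc=0x2E274 bytes_emitted=9

Answer: 3 0x2E274 9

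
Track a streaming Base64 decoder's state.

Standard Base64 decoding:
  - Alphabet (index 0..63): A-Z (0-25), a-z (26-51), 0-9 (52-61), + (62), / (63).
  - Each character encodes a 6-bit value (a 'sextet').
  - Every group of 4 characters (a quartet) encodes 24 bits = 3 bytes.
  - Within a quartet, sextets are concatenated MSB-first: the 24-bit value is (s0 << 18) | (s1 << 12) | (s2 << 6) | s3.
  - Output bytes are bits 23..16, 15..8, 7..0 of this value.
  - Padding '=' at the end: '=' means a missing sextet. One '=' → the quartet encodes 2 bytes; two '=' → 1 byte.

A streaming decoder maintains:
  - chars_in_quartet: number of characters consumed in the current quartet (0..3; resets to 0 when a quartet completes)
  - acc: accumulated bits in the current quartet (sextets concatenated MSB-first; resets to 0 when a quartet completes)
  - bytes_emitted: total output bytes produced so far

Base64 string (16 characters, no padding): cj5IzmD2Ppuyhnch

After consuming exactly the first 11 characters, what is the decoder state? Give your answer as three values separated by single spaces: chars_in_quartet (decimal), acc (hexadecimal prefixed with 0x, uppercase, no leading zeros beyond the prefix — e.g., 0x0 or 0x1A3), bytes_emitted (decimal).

Answer: 3 0xFA6E 6

Derivation:
After char 0 ('c'=28): chars_in_quartet=1 acc=0x1C bytes_emitted=0
After char 1 ('j'=35): chars_in_quartet=2 acc=0x723 bytes_emitted=0
After char 2 ('5'=57): chars_in_quartet=3 acc=0x1C8F9 bytes_emitted=0
After char 3 ('I'=8): chars_in_quartet=4 acc=0x723E48 -> emit 72 3E 48, reset; bytes_emitted=3
After char 4 ('z'=51): chars_in_quartet=1 acc=0x33 bytes_emitted=3
After char 5 ('m'=38): chars_in_quartet=2 acc=0xCE6 bytes_emitted=3
After char 6 ('D'=3): chars_in_quartet=3 acc=0x33983 bytes_emitted=3
After char 7 ('2'=54): chars_in_quartet=4 acc=0xCE60F6 -> emit CE 60 F6, reset; bytes_emitted=6
After char 8 ('P'=15): chars_in_quartet=1 acc=0xF bytes_emitted=6
After char 9 ('p'=41): chars_in_quartet=2 acc=0x3E9 bytes_emitted=6
After char 10 ('u'=46): chars_in_quartet=3 acc=0xFA6E bytes_emitted=6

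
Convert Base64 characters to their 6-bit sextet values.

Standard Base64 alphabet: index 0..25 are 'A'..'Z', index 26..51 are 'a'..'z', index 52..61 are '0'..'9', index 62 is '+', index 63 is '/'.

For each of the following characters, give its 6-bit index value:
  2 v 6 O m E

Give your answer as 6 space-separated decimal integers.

Answer: 54 47 58 14 38 4

Derivation:
'2': 0..9 range, 52 + ord('2') − ord('0') = 54
'v': a..z range, 26 + ord('v') − ord('a') = 47
'6': 0..9 range, 52 + ord('6') − ord('0') = 58
'O': A..Z range, ord('O') − ord('A') = 14
'm': a..z range, 26 + ord('m') − ord('a') = 38
'E': A..Z range, ord('E') − ord('A') = 4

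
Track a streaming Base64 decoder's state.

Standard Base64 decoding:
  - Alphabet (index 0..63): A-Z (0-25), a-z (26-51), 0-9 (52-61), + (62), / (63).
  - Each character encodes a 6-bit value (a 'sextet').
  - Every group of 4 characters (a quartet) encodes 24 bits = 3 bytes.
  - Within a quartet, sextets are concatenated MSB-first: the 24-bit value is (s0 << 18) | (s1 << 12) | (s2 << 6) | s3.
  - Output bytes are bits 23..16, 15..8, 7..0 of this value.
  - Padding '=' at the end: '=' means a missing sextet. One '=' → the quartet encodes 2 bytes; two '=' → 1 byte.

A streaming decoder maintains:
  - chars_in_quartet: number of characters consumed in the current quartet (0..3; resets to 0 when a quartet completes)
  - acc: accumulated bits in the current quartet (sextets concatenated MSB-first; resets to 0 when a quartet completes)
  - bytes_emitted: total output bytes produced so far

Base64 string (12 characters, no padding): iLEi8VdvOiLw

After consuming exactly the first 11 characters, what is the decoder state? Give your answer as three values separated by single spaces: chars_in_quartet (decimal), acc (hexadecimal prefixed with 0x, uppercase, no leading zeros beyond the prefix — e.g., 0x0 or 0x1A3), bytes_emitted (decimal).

Answer: 3 0xE88B 6

Derivation:
After char 0 ('i'=34): chars_in_quartet=1 acc=0x22 bytes_emitted=0
After char 1 ('L'=11): chars_in_quartet=2 acc=0x88B bytes_emitted=0
After char 2 ('E'=4): chars_in_quartet=3 acc=0x222C4 bytes_emitted=0
After char 3 ('i'=34): chars_in_quartet=4 acc=0x88B122 -> emit 88 B1 22, reset; bytes_emitted=3
After char 4 ('8'=60): chars_in_quartet=1 acc=0x3C bytes_emitted=3
After char 5 ('V'=21): chars_in_quartet=2 acc=0xF15 bytes_emitted=3
After char 6 ('d'=29): chars_in_quartet=3 acc=0x3C55D bytes_emitted=3
After char 7 ('v'=47): chars_in_quartet=4 acc=0xF1576F -> emit F1 57 6F, reset; bytes_emitted=6
After char 8 ('O'=14): chars_in_quartet=1 acc=0xE bytes_emitted=6
After char 9 ('i'=34): chars_in_quartet=2 acc=0x3A2 bytes_emitted=6
After char 10 ('L'=11): chars_in_quartet=3 acc=0xE88B bytes_emitted=6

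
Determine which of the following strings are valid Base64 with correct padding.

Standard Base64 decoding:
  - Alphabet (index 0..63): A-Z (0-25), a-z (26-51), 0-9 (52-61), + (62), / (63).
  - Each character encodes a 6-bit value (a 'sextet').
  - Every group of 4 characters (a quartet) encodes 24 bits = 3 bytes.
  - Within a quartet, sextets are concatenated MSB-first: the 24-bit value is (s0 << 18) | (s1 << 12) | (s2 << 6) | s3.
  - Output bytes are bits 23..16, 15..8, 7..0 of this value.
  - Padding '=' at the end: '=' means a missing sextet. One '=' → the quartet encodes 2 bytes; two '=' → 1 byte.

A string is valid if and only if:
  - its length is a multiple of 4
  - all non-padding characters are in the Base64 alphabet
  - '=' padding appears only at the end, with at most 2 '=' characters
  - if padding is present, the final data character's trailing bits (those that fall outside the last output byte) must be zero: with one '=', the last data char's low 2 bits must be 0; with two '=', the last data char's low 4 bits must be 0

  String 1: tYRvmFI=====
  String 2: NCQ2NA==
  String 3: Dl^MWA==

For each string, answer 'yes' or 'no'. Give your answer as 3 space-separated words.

Answer: no yes no

Derivation:
String 1: 'tYRvmFI=====' → invalid (5 pad chars (max 2))
String 2: 'NCQ2NA==' → valid
String 3: 'Dl^MWA==' → invalid (bad char(s): ['^'])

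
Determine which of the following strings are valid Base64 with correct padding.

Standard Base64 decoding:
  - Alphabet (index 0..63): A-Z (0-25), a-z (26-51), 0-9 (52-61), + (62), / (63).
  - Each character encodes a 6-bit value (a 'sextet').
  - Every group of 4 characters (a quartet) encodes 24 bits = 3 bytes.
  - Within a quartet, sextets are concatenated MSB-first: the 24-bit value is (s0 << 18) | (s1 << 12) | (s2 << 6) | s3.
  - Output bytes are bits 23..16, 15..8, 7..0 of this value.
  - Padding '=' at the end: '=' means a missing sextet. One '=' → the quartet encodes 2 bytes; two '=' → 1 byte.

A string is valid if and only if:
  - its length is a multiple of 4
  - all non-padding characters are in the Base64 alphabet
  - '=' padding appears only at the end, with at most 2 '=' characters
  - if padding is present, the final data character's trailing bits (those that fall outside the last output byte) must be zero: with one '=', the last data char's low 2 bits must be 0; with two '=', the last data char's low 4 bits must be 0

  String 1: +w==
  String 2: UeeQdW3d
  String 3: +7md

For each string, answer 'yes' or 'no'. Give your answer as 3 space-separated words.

String 1: '+w==' → valid
String 2: 'UeeQdW3d' → valid
String 3: '+7md' → valid

Answer: yes yes yes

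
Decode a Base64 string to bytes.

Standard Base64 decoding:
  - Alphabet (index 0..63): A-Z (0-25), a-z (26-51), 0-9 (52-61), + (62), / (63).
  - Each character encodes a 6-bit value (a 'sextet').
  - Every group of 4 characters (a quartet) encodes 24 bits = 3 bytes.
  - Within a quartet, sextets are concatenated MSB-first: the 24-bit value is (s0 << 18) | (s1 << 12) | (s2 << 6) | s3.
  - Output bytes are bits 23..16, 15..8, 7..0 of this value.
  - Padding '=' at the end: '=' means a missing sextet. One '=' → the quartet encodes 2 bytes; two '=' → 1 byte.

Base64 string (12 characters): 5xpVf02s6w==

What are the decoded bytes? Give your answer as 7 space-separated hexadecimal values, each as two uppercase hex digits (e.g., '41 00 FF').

Answer: E7 1A 55 7F 4D AC EB

Derivation:
After char 0 ('5'=57): chars_in_quartet=1 acc=0x39 bytes_emitted=0
After char 1 ('x'=49): chars_in_quartet=2 acc=0xE71 bytes_emitted=0
After char 2 ('p'=41): chars_in_quartet=3 acc=0x39C69 bytes_emitted=0
After char 3 ('V'=21): chars_in_quartet=4 acc=0xE71A55 -> emit E7 1A 55, reset; bytes_emitted=3
After char 4 ('f'=31): chars_in_quartet=1 acc=0x1F bytes_emitted=3
After char 5 ('0'=52): chars_in_quartet=2 acc=0x7F4 bytes_emitted=3
After char 6 ('2'=54): chars_in_quartet=3 acc=0x1FD36 bytes_emitted=3
After char 7 ('s'=44): chars_in_quartet=4 acc=0x7F4DAC -> emit 7F 4D AC, reset; bytes_emitted=6
After char 8 ('6'=58): chars_in_quartet=1 acc=0x3A bytes_emitted=6
After char 9 ('w'=48): chars_in_quartet=2 acc=0xEB0 bytes_emitted=6
Padding '==': partial quartet acc=0xEB0 -> emit EB; bytes_emitted=7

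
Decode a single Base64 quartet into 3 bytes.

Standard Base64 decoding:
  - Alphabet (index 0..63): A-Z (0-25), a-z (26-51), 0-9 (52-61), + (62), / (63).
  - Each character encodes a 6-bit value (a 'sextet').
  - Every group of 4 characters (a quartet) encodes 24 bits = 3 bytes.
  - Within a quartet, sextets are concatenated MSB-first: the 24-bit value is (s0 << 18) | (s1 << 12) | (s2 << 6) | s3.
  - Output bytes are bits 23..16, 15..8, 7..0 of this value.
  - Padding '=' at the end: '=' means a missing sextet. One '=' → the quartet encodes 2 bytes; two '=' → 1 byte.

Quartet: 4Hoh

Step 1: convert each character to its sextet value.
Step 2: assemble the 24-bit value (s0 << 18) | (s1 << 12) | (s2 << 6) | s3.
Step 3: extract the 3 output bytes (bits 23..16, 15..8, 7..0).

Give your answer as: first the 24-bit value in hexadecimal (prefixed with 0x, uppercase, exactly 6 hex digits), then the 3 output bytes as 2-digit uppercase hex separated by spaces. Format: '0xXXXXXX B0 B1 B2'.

Sextets: 4=56, H=7, o=40, h=33
24-bit: (56<<18) | (7<<12) | (40<<6) | 33
      = 0xE00000 | 0x007000 | 0x000A00 | 0x000021
      = 0xE07A21
Bytes: (v>>16)&0xFF=E0, (v>>8)&0xFF=7A, v&0xFF=21

Answer: 0xE07A21 E0 7A 21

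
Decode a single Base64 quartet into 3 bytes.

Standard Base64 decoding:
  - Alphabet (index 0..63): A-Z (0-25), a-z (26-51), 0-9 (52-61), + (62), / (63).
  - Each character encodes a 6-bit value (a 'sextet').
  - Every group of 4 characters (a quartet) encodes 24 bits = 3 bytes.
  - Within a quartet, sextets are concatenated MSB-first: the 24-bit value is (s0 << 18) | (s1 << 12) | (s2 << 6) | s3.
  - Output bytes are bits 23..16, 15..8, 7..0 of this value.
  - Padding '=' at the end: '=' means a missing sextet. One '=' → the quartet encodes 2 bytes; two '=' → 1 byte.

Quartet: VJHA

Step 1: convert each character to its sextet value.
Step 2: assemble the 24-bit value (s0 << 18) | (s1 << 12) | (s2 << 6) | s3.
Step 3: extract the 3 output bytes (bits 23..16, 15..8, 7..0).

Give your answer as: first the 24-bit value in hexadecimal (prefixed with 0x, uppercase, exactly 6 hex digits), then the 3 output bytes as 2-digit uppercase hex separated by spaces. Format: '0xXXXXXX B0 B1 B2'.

Answer: 0x5491C0 54 91 C0

Derivation:
Sextets: V=21, J=9, H=7, A=0
24-bit: (21<<18) | (9<<12) | (7<<6) | 0
      = 0x540000 | 0x009000 | 0x0001C0 | 0x000000
      = 0x5491C0
Bytes: (v>>16)&0xFF=54, (v>>8)&0xFF=91, v&0xFF=C0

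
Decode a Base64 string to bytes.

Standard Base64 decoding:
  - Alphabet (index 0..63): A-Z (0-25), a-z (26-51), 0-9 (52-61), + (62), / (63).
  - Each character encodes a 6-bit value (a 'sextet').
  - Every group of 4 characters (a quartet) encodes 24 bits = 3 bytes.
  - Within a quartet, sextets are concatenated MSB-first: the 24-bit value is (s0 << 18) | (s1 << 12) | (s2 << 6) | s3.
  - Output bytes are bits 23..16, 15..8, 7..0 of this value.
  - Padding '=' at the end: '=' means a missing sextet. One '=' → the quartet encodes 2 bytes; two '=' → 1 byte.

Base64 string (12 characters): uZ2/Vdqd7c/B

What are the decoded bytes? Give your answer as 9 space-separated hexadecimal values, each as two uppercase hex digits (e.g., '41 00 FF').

Answer: B9 9D BF 55 DA 9D ED CF C1

Derivation:
After char 0 ('u'=46): chars_in_quartet=1 acc=0x2E bytes_emitted=0
After char 1 ('Z'=25): chars_in_quartet=2 acc=0xB99 bytes_emitted=0
After char 2 ('2'=54): chars_in_quartet=3 acc=0x2E676 bytes_emitted=0
After char 3 ('/'=63): chars_in_quartet=4 acc=0xB99DBF -> emit B9 9D BF, reset; bytes_emitted=3
After char 4 ('V'=21): chars_in_quartet=1 acc=0x15 bytes_emitted=3
After char 5 ('d'=29): chars_in_quartet=2 acc=0x55D bytes_emitted=3
After char 6 ('q'=42): chars_in_quartet=3 acc=0x1576A bytes_emitted=3
After char 7 ('d'=29): chars_in_quartet=4 acc=0x55DA9D -> emit 55 DA 9D, reset; bytes_emitted=6
After char 8 ('7'=59): chars_in_quartet=1 acc=0x3B bytes_emitted=6
After char 9 ('c'=28): chars_in_quartet=2 acc=0xEDC bytes_emitted=6
After char 10 ('/'=63): chars_in_quartet=3 acc=0x3B73F bytes_emitted=6
After char 11 ('B'=1): chars_in_quartet=4 acc=0xEDCFC1 -> emit ED CF C1, reset; bytes_emitted=9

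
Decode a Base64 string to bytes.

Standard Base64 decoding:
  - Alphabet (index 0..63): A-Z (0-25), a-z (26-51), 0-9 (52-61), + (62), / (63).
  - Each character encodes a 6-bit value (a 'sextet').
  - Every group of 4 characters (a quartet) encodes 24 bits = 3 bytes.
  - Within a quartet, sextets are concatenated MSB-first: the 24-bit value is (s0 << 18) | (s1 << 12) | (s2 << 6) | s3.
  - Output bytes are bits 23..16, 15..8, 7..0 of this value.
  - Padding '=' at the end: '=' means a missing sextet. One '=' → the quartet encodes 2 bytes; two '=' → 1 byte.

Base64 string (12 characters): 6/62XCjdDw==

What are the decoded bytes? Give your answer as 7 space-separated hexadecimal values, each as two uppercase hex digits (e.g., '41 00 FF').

After char 0 ('6'=58): chars_in_quartet=1 acc=0x3A bytes_emitted=0
After char 1 ('/'=63): chars_in_quartet=2 acc=0xEBF bytes_emitted=0
After char 2 ('6'=58): chars_in_quartet=3 acc=0x3AFFA bytes_emitted=0
After char 3 ('2'=54): chars_in_quartet=4 acc=0xEBFEB6 -> emit EB FE B6, reset; bytes_emitted=3
After char 4 ('X'=23): chars_in_quartet=1 acc=0x17 bytes_emitted=3
After char 5 ('C'=2): chars_in_quartet=2 acc=0x5C2 bytes_emitted=3
After char 6 ('j'=35): chars_in_quartet=3 acc=0x170A3 bytes_emitted=3
After char 7 ('d'=29): chars_in_quartet=4 acc=0x5C28DD -> emit 5C 28 DD, reset; bytes_emitted=6
After char 8 ('D'=3): chars_in_quartet=1 acc=0x3 bytes_emitted=6
After char 9 ('w'=48): chars_in_quartet=2 acc=0xF0 bytes_emitted=6
Padding '==': partial quartet acc=0xF0 -> emit 0F; bytes_emitted=7

Answer: EB FE B6 5C 28 DD 0F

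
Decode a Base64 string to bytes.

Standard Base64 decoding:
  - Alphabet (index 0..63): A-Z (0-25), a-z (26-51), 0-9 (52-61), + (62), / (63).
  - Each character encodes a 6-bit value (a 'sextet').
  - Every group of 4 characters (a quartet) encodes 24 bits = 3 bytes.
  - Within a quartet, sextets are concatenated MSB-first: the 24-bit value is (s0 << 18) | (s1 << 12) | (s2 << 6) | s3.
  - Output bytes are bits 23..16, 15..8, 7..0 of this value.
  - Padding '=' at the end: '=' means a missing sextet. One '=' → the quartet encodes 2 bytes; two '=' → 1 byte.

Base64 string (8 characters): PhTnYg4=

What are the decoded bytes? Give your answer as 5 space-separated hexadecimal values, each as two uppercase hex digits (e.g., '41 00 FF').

Answer: 3E 14 E7 62 0E

Derivation:
After char 0 ('P'=15): chars_in_quartet=1 acc=0xF bytes_emitted=0
After char 1 ('h'=33): chars_in_quartet=2 acc=0x3E1 bytes_emitted=0
After char 2 ('T'=19): chars_in_quartet=3 acc=0xF853 bytes_emitted=0
After char 3 ('n'=39): chars_in_quartet=4 acc=0x3E14E7 -> emit 3E 14 E7, reset; bytes_emitted=3
After char 4 ('Y'=24): chars_in_quartet=1 acc=0x18 bytes_emitted=3
After char 5 ('g'=32): chars_in_quartet=2 acc=0x620 bytes_emitted=3
After char 6 ('4'=56): chars_in_quartet=3 acc=0x18838 bytes_emitted=3
Padding '=': partial quartet acc=0x18838 -> emit 62 0E; bytes_emitted=5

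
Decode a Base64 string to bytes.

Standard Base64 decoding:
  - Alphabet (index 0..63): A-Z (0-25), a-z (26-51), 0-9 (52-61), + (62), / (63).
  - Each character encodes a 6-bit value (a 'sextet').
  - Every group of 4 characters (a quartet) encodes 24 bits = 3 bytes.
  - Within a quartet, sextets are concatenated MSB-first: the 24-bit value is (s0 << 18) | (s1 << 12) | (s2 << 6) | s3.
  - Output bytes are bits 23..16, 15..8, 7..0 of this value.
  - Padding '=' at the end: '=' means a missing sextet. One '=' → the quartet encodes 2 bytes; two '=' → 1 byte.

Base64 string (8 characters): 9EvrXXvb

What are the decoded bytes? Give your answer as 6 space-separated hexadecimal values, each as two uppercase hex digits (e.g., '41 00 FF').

Answer: F4 4B EB 5D 7B DB

Derivation:
After char 0 ('9'=61): chars_in_quartet=1 acc=0x3D bytes_emitted=0
After char 1 ('E'=4): chars_in_quartet=2 acc=0xF44 bytes_emitted=0
After char 2 ('v'=47): chars_in_quartet=3 acc=0x3D12F bytes_emitted=0
After char 3 ('r'=43): chars_in_quartet=4 acc=0xF44BEB -> emit F4 4B EB, reset; bytes_emitted=3
After char 4 ('X'=23): chars_in_quartet=1 acc=0x17 bytes_emitted=3
After char 5 ('X'=23): chars_in_quartet=2 acc=0x5D7 bytes_emitted=3
After char 6 ('v'=47): chars_in_quartet=3 acc=0x175EF bytes_emitted=3
After char 7 ('b'=27): chars_in_quartet=4 acc=0x5D7BDB -> emit 5D 7B DB, reset; bytes_emitted=6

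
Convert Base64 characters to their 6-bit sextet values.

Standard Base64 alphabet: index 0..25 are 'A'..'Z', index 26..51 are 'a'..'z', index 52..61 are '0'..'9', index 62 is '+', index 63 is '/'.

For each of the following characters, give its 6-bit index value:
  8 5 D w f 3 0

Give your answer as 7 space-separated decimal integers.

'8': 0..9 range, 52 + ord('8') − ord('0') = 60
'5': 0..9 range, 52 + ord('5') − ord('0') = 57
'D': A..Z range, ord('D') − ord('A') = 3
'w': a..z range, 26 + ord('w') − ord('a') = 48
'f': a..z range, 26 + ord('f') − ord('a') = 31
'3': 0..9 range, 52 + ord('3') − ord('0') = 55
'0': 0..9 range, 52 + ord('0') − ord('0') = 52

Answer: 60 57 3 48 31 55 52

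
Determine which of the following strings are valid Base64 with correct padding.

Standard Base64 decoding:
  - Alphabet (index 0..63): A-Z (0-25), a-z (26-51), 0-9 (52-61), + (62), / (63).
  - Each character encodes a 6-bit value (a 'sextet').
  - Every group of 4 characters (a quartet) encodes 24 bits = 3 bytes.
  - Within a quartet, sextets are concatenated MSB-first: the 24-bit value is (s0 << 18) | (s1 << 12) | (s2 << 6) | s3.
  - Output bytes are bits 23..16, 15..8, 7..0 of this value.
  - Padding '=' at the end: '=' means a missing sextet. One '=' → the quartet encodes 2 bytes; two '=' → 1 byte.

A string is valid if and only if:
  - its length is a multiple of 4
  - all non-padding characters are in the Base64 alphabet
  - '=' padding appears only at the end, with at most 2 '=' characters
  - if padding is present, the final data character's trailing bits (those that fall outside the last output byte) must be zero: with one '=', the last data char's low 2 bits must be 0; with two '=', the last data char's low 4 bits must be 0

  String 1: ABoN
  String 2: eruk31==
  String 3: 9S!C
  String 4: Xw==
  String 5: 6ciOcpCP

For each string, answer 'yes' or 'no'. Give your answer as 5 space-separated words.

Answer: yes no no yes yes

Derivation:
String 1: 'ABoN' → valid
String 2: 'eruk31==' → invalid (bad trailing bits)
String 3: '9S!C' → invalid (bad char(s): ['!'])
String 4: 'Xw==' → valid
String 5: '6ciOcpCP' → valid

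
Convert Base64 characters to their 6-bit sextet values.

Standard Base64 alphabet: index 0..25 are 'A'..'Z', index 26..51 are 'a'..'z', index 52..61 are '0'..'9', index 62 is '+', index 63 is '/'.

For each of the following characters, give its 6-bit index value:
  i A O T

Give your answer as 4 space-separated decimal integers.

Answer: 34 0 14 19

Derivation:
'i': a..z range, 26 + ord('i') − ord('a') = 34
'A': A..Z range, ord('A') − ord('A') = 0
'O': A..Z range, ord('O') − ord('A') = 14
'T': A..Z range, ord('T') − ord('A') = 19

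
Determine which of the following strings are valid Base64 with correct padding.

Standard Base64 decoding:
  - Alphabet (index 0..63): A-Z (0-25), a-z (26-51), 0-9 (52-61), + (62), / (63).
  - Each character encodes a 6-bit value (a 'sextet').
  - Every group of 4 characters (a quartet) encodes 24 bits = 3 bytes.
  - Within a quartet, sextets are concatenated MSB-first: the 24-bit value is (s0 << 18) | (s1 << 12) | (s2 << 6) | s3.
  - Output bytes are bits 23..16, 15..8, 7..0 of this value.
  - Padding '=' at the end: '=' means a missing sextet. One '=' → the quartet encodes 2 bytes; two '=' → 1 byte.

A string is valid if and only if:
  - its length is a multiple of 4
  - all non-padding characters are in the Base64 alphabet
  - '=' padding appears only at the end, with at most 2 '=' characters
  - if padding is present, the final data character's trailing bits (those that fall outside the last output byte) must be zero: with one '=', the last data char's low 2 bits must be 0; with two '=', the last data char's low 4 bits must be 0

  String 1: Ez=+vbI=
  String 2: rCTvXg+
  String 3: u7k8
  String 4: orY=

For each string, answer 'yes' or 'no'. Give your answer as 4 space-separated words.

String 1: 'Ez=+vbI=' → invalid (bad char(s): ['=']; '=' in middle)
String 2: 'rCTvXg+' → invalid (len=7 not mult of 4)
String 3: 'u7k8' → valid
String 4: 'orY=' → valid

Answer: no no yes yes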